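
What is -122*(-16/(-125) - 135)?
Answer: 2056798/125 ≈ 16454.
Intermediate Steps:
-122*(-16/(-125) - 135) = -122*(-16*(-1/125) - 135) = -122*(16/125 - 135) = -122*(-16859/125) = 2056798/125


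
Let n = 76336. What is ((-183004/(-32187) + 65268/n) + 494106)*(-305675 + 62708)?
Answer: -24581128719771029707/204752236 ≈ -1.2005e+11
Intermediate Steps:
((-183004/(-32187) + 65268/n) + 494106)*(-305675 + 62708) = ((-183004/(-32187) + 65268/76336) + 494106)*(-305675 + 62708) = ((-183004*(-1/32187) + 65268*(1/76336)) + 494106)*(-242967) = ((183004/32187 + 16317/19084) + 494106)*(-242967) = (4017643615/614256708 + 494106)*(-242967) = (303511942606663/614256708)*(-242967) = -24581128719771029707/204752236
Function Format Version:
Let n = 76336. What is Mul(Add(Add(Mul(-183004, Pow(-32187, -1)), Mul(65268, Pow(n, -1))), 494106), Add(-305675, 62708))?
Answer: Rational(-24581128719771029707, 204752236) ≈ -1.2005e+11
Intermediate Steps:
Mul(Add(Add(Mul(-183004, Pow(-32187, -1)), Mul(65268, Pow(n, -1))), 494106), Add(-305675, 62708)) = Mul(Add(Add(Mul(-183004, Pow(-32187, -1)), Mul(65268, Pow(76336, -1))), 494106), Add(-305675, 62708)) = Mul(Add(Add(Mul(-183004, Rational(-1, 32187)), Mul(65268, Rational(1, 76336))), 494106), -242967) = Mul(Add(Add(Rational(183004, 32187), Rational(16317, 19084)), 494106), -242967) = Mul(Add(Rational(4017643615, 614256708), 494106), -242967) = Mul(Rational(303511942606663, 614256708), -242967) = Rational(-24581128719771029707, 204752236)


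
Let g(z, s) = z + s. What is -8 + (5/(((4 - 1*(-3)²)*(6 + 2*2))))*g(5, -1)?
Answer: -42/5 ≈ -8.4000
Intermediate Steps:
g(z, s) = s + z
-8 + (5/(((4 - 1*(-3)²)*(6 + 2*2))))*g(5, -1) = -8 + (5/(((4 - 1*(-3)²)*(6 + 2*2))))*(-1 + 5) = -8 + (5/(((4 - 1*9)*(6 + 4))))*4 = -8 + (5/(((4 - 9)*10)))*4 = -8 + (5/((-5*10)))*4 = -8 + (5/(-50))*4 = -8 + (5*(-1/50))*4 = -8 - ⅒*4 = -8 - ⅖ = -42/5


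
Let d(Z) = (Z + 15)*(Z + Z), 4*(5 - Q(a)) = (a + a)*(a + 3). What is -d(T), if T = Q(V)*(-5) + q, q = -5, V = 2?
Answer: 100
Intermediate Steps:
Q(a) = 5 - a*(3 + a)/2 (Q(a) = 5 - (a + a)*(a + 3)/4 = 5 - 2*a*(3 + a)/4 = 5 - a*(3 + a)/2)
T = -5 (T = (5 - 3/2*2 - ½*2²)*(-5) - 5 = (5 - 3 - ½*4)*(-5) - 5 = (5 - 3 - 2)*(-5) - 5 = 0*(-5) - 5 = 0 - 5 = -5)
d(Z) = 2*Z*(15 + Z) (d(Z) = (15 + Z)*(2*Z) = 2*Z*(15 + Z))
-d(T) = -2*(-5)*(15 - 5) = -2*(-5)*10 = -1*(-100) = 100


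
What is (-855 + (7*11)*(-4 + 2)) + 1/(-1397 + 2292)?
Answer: -903054/895 ≈ -1009.0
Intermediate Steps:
(-855 + (7*11)*(-4 + 2)) + 1/(-1397 + 2292) = (-855 + 77*(-2)) + 1/895 = (-855 - 154) + 1/895 = -1009 + 1/895 = -903054/895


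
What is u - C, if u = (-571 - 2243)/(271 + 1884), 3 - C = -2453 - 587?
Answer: -6560479/2155 ≈ -3044.3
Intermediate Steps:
C = 3043 (C = 3 - (-2453 - 587) = 3 - 1*(-3040) = 3 + 3040 = 3043)
u = -2814/2155 ≈ -1.3058
u - C = -2814/2155 - 1*3043 = -2814/2155 - 3043 = -6560479/2155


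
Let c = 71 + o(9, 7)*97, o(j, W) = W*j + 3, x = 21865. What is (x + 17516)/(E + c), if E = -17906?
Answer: -13127/3811 ≈ -3.4445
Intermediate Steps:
o(j, W) = 3 + W*j
c = 6473 (c = 71 + (3 + 7*9)*97 = 71 + (3 + 63)*97 = 71 + 66*97 = 71 + 6402 = 6473)
(x + 17516)/(E + c) = (21865 + 17516)/(-17906 + 6473) = 39381/(-11433) = 39381*(-1/11433) = -13127/3811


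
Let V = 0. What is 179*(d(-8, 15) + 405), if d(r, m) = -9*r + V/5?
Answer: 85383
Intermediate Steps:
d(r, m) = -9*r (d(r, m) = -9*r + 0/5 = -9*r + 0*(1/5) = -9*r + 0 = -9*r)
179*(d(-8, 15) + 405) = 179*(-9*(-8) + 405) = 179*(72 + 405) = 179*477 = 85383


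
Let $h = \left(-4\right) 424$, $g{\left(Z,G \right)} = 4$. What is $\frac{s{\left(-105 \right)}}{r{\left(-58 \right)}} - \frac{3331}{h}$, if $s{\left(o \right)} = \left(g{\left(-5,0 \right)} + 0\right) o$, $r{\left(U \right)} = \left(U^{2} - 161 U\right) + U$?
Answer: $\frac{10351211}{5361056} \approx 1.9308$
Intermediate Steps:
$r{\left(U \right)} = U^{2} - 160 U$
$h = -1696$
$s{\left(o \right)} = 4 o$ ($s{\left(o \right)} = \left(4 + 0\right) o = 4 o$)
$\frac{s{\left(-105 \right)}}{r{\left(-58 \right)}} - \frac{3331}{h} = \frac{4 \left(-105\right)}{\left(-58\right) \left(-160 - 58\right)} - \frac{3331}{-1696} = - \frac{420}{\left(-58\right) \left(-218\right)} - - \frac{3331}{1696} = - \frac{420}{12644} + \frac{3331}{1696} = \left(-420\right) \frac{1}{12644} + \frac{3331}{1696} = - \frac{105}{3161} + \frac{3331}{1696} = \frac{10351211}{5361056}$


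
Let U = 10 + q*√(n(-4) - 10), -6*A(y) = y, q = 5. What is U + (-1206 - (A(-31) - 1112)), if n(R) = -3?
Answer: -535/6 + 5*I*√13 ≈ -89.167 + 18.028*I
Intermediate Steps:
A(y) = -y/6
U = 10 + 5*I*√13 (U = 10 + 5*√(-3 - 10) = 10 + 5*√(-13) = 10 + 5*(I*√13) = 10 + 5*I*√13 ≈ 10.0 + 18.028*I)
U + (-1206 - (A(-31) - 1112)) = (10 + 5*I*√13) + (-1206 - (-⅙*(-31) - 1112)) = (10 + 5*I*√13) + (-1206 - (31/6 - 1112)) = (10 + 5*I*√13) + (-1206 - 1*(-6641/6)) = (10 + 5*I*√13) + (-1206 + 6641/6) = (10 + 5*I*√13) - 595/6 = -535/6 + 5*I*√13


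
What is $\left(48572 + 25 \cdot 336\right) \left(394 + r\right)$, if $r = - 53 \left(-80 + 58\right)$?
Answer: $88876320$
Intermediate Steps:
$r = 1166$ ($r = \left(-53\right) \left(-22\right) = 1166$)
$\left(48572 + 25 \cdot 336\right) \left(394 + r\right) = \left(48572 + 25 \cdot 336\right) \left(394 + 1166\right) = \left(48572 + 8400\right) 1560 = 56972 \cdot 1560 = 88876320$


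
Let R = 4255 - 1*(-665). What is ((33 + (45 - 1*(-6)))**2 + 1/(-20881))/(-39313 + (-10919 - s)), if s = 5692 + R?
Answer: -147336335/1270483564 ≈ -0.11597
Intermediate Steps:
R = 4920 (R = 4255 + 665 = 4920)
s = 10612 (s = 5692 + 4920 = 10612)
((33 + (45 - 1*(-6)))**2 + 1/(-20881))/(-39313 + (-10919 - s)) = ((33 + (45 - 1*(-6)))**2 + 1/(-20881))/(-39313 + (-10919 - 1*10612)) = ((33 + (45 + 6))**2 - 1/20881)/(-39313 + (-10919 - 10612)) = ((33 + 51)**2 - 1/20881)/(-39313 - 21531) = (84**2 - 1/20881)/(-60844) = (7056 - 1/20881)*(-1/60844) = (147336335/20881)*(-1/60844) = -147336335/1270483564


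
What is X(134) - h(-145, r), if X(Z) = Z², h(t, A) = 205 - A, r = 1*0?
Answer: 17751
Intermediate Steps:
r = 0
X(134) - h(-145, r) = 134² - (205 - 1*0) = 17956 - (205 + 0) = 17956 - 1*205 = 17956 - 205 = 17751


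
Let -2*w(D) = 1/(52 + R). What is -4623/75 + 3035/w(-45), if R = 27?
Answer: -11989791/25 ≈ -4.7959e+5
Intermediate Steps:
w(D) = -1/158 (w(D) = -1/(2*(52 + 27)) = -½/79 = -½*1/79 = -1/158)
-4623/75 + 3035/w(-45) = -4623/75 + 3035/(-1/158) = -4623*1/75 + 3035*(-158) = -1541/25 - 479530 = -11989791/25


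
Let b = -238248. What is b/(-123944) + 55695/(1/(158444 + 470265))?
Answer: 542502078597996/15493 ≈ 3.5016e+10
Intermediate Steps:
b/(-123944) + 55695/(1/(158444 + 470265)) = -238248/(-123944) + 55695/(1/(158444 + 470265)) = -238248*(-1/123944) + 55695/(1/628709) = 29781/15493 + 55695/(1/628709) = 29781/15493 + 55695*628709 = 29781/15493 + 35015947755 = 542502078597996/15493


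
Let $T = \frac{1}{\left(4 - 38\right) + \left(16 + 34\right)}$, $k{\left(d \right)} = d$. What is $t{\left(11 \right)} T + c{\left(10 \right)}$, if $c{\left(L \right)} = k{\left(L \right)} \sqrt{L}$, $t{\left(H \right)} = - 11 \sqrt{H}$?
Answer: $10 \sqrt{10} - \frac{11 \sqrt{11}}{16} \approx 29.343$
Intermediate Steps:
$T = \frac{1}{16}$ ($T = \frac{1}{-34 + 50} = \frac{1}{16} \approx 0.0625$)
$c{\left(L \right)} = L^{\frac{3}{2}}$ ($c{\left(L \right)} = L \sqrt{L} = L^{\frac{3}{2}}$)
$t{\left(11 \right)} T + c{\left(10 \right)} = - 11 \sqrt{11} \cdot \frac{1}{16} + 10^{\frac{3}{2}} = - \frac{11 \sqrt{11}}{16} + 10 \sqrt{10} = 10 \sqrt{10} - \frac{11 \sqrt{11}}{16}$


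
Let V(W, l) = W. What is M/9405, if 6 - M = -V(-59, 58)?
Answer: -53/9405 ≈ -0.0056353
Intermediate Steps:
M = -53 (M = 6 - (-1)*(-59) = 6 - 1*59 = 6 - 59 = -53)
M/9405 = -53/9405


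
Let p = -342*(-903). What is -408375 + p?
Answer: -99549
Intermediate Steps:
p = 308826
-408375 + p = -408375 + 308826 = -99549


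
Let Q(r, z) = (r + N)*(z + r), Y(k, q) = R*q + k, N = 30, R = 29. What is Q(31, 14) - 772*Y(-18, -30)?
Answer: 688281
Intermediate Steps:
Y(k, q) = k + 29*q (Y(k, q) = 29*q + k = k + 29*q)
Q(r, z) = (30 + r)*(r + z) (Q(r, z) = (r + 30)*(z + r) = (30 + r)*(r + z))
Q(31, 14) - 772*Y(-18, -30) = (31² + 30*31 + 30*14 + 31*14) - 772*(-18 + 29*(-30)) = (961 + 930 + 420 + 434) - 772*(-18 - 870) = 2745 - 772*(-888) = 2745 + 685536 = 688281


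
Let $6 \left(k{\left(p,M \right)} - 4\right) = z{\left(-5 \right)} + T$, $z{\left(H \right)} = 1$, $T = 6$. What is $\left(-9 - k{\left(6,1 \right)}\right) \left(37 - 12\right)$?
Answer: $- \frac{2125}{6} \approx -354.17$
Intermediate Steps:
$k{\left(p,M \right)} = \frac{31}{6}$ ($k{\left(p,M \right)} = 4 + \frac{1 + 6}{6} = 4 + \frac{1}{6} \cdot 7 = 4 + \frac{7}{6} = \frac{31}{6}$)
$\left(-9 - k{\left(6,1 \right)}\right) \left(37 - 12\right) = \left(-9 - \frac{31}{6}\right) \left(37 - 12\right) = \left(-9 - \frac{31}{6}\right) 25 = \left(- \frac{85}{6}\right) 25 = - \frac{2125}{6}$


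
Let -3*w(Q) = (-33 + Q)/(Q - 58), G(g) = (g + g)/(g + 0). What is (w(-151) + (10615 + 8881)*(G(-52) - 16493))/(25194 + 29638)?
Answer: -547787642/93423 ≈ -5863.5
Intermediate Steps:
G(g) = 2 (G(g) = (2*g)/g = 2)
w(Q) = -(-33 + Q)/(3*(-58 + Q)) (w(Q) = -(-33 + Q)/(3*(Q - 58)) = -(-33 + Q)/(3*(-58 + Q)))
(w(-151) + (10615 + 8881)*(G(-52) - 16493))/(25194 + 29638) = ((33 - 1*(-151))/(3*(-58 - 151)) + (10615 + 8881)*(2 - 16493))/(25194 + 29638) = ((1/3)*(33 + 151)/(-209) + 19496*(-16491))/54832 = ((1/3)*(-1/209)*184 - 321508536)*(1/54832) = (-184/627 - 321508536)*(1/54832) = -201585852256/627*1/54832 = -547787642/93423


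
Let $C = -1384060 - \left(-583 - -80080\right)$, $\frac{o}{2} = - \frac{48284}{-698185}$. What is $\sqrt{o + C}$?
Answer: $\frac{i \sqrt{713428785526729245}}{698185} \approx 1209.8 i$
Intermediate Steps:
$o = \frac{96568}{698185}$ ($o = 2 \left(- \frac{48284}{-698185}\right) = 2 \left(\left(-48284\right) \left(- \frac{1}{698185}\right)\right) = 2 \cdot \frac{48284}{698185} = \frac{96568}{698185} \approx 0.13831$)
$C = -1463557$ ($C = -1384060 - \left(-583 + 80080\right) = -1384060 - 79497 = -1463557$)
$\sqrt{o + C} = \sqrt{\frac{96568}{698185} - 1463557} = \sqrt{- \frac{1021833447477}{698185}} = \frac{i \sqrt{713428785526729245}}{698185}$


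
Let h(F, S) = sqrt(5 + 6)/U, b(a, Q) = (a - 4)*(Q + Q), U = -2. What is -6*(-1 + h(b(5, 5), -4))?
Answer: 6 + 3*sqrt(11) ≈ 15.950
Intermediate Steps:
b(a, Q) = 2*Q*(-4 + a) (b(a, Q) = (-4 + a)*(2*Q) = 2*Q*(-4 + a))
h(F, S) = -sqrt(11)/2 (h(F, S) = sqrt(5 + 6)/(-2) = sqrt(11)*(-1/2) = -sqrt(11)/2)
-6*(-1 + h(b(5, 5), -4)) = -6*(-1 - sqrt(11)/2) = 6 + 3*sqrt(11)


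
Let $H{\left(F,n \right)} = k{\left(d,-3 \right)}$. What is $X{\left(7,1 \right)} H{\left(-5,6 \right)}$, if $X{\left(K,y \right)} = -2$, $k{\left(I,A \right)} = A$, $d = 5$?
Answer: $6$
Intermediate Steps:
$H{\left(F,n \right)} = -3$
$X{\left(7,1 \right)} H{\left(-5,6 \right)} = \left(-2\right) \left(-3\right) = 6$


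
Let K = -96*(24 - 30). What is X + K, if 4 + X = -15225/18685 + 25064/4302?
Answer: 4638182453/8038287 ≈ 577.01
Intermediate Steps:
X = 8129141/8038287 (X = -4 + (-15225/18685 + 25064/4302) = -4 + (-15225*1/18685 + 25064*(1/4302)) = -4 + (-3045/3737 + 12532/2151) = -4 + 40282289/8038287 = 8129141/8038287 ≈ 1.0113)
K = 576 (K = -96*(-6) = 576)
X + K = 8129141/8038287 + 576 = 4638182453/8038287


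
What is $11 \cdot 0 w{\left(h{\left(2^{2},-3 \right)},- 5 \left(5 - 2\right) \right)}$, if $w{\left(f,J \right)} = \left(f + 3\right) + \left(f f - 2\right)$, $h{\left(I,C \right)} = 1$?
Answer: $0$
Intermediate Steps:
$w{\left(f,J \right)} = 1 + f + f^{2}$ ($w{\left(f,J \right)} = \left(3 + f\right) + \left(f^{2} - 2\right) = \left(3 + f\right) + \left(-2 + f^{2}\right) = 1 + f + f^{2}$)
$11 \cdot 0 w{\left(h{\left(2^{2},-3 \right)},- 5 \left(5 - 2\right) \right)} = 11 \cdot 0 \left(1 + 1 + 1^{2}\right) = 0 \left(1 + 1 + 1\right) = 0 \cdot 3 = 0$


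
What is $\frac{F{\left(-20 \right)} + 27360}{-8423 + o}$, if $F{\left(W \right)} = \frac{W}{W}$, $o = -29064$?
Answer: $- \frac{27361}{37487} \approx -0.72988$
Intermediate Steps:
$F{\left(W \right)} = 1$
$\frac{F{\left(-20 \right)} + 27360}{-8423 + o} = \frac{1 + 27360}{-8423 - 29064} = \frac{27361}{-37487} = 27361 \left(- \frac{1}{37487}\right) = - \frac{27361}{37487}$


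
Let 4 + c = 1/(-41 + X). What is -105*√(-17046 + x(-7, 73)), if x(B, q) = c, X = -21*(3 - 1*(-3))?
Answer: -105*I*√475507617/167 ≈ -13710.0*I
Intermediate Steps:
X = -126 (X = -21*(3 + 3) = -21*6 = -126)
c = -669/167 (c = -4 + 1/(-41 - 126) = -4 + 1/(-167) = -4 - 1/167 = -669/167 ≈ -4.0060)
x(B, q) = -669/167
-105*√(-17046 + x(-7, 73)) = -105*√(-17046 - 669/167) = -105*I*√475507617/167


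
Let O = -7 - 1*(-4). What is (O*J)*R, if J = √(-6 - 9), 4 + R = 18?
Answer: -42*I*√15 ≈ -162.67*I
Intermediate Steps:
R = 14 (R = -4 + 18 = 14)
O = -3 (O = -7 + 4 = -3)
J = I*√15 (J = √(-15) = I*√15 ≈ 3.873*I)
(O*J)*R = -3*I*√15*14 = -42*I*√15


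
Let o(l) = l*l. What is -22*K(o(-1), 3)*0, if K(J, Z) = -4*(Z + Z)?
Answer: 0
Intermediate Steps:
o(l) = l²
K(J, Z) = -8*Z
-22*K(o(-1), 3)*0 = -(-176)*3*0 = -22*(-24)*0 = 528*0 = 0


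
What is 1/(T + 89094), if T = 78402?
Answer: 1/167496 ≈ 5.9703e-6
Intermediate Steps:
1/(T + 89094) = 1/(78402 + 89094) = 1/167496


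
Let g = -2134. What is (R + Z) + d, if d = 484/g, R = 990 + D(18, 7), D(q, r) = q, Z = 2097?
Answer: 301163/97 ≈ 3104.8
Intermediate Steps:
R = 1008 (R = 990 + 18 = 1008)
d = -22/97 (d = 484/(-2134) = 484*(-1/2134) = -22/97 ≈ -0.22680)
(R + Z) + d = (1008 + 2097) - 22/97 = 3105 - 22/97 = 301163/97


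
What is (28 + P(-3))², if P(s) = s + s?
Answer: 484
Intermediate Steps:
P(s) = 2*s
(28 + P(-3))² = (28 + 2*(-3))² = (28 - 6)² = 22² = 484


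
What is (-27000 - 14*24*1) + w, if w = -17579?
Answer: -44915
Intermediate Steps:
(-27000 - 14*24*1) + w = (-27000 - 14*24*1) - 17579 = (-27000 - 336*1) - 17579 = (-27000 - 336) - 17579 = -27336 - 17579 = -44915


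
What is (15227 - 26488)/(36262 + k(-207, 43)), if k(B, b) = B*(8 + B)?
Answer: -11261/77455 ≈ -0.14539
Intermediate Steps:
(15227 - 26488)/(36262 + k(-207, 43)) = (15227 - 26488)/(36262 - 207*(8 - 207)) = -11261/(36262 - 207*(-199)) = -11261/(36262 + 41193) = -11261/77455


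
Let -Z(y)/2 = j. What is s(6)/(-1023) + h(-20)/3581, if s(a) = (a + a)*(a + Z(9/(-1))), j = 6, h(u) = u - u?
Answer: 24/341 ≈ 0.070381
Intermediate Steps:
h(u) = 0
Z(y) = -12 (Z(y) = -2*6 = -12)
s(a) = 2*a*(-12 + a) (s(a) = (a + a)*(a - 12) = (2*a)*(-12 + a) = 2*a*(-12 + a))
s(6)/(-1023) + h(-20)/3581 = (2*6*(-12 + 6))/(-1023) + 0/3581 = (2*6*(-6))*(-1/1023) + 0*(1/3581) = -72*(-1/1023) + 0 = 24/341 + 0 = 24/341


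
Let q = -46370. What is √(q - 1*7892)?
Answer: I*√54262 ≈ 232.94*I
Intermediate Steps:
√(q - 1*7892) = √(-46370 - 1*7892) = √(-46370 - 7892) = √(-54262) = I*√54262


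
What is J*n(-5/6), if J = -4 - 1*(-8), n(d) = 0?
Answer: 0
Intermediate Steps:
J = 4 (J = -4 + 8 = 4)
J*n(-5/6) = 4*0 = 0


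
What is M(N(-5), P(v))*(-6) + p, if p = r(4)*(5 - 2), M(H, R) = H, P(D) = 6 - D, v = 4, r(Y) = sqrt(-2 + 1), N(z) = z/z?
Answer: -6 + 3*I ≈ -6.0 + 3.0*I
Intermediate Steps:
N(z) = 1
r(Y) = I (r(Y) = sqrt(-1) = I)
p = 3*I (p = I*(5 - 2) = I*3 = 3*I ≈ 3.0*I)
M(N(-5), P(v))*(-6) + p = 1*(-6) + 3*I = -6 + 3*I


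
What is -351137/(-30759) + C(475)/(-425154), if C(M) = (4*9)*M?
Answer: 24793553533/2179551981 ≈ 11.376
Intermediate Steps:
C(M) = 36*M
-351137/(-30759) + C(475)/(-425154) = -351137/(-30759) + (36*475)/(-425154) = -351137*(-1/30759) + 17100*(-1/425154) = 351137/30759 - 2850/70859 = 24793553533/2179551981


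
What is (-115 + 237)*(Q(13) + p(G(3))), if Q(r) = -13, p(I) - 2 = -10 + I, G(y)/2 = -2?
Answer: -3050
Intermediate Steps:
G(y) = -4 (G(y) = 2*(-2) = -4)
p(I) = -8 + I (p(I) = 2 + (-10 + I) = -8 + I)
(-115 + 237)*(Q(13) + p(G(3))) = (-115 + 237)*(-13 + (-8 - 4)) = 122*(-13 - 12) = 122*(-25) = -3050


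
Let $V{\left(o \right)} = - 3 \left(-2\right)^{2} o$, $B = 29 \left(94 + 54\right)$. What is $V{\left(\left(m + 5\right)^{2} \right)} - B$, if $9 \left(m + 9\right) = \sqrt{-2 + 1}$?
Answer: $- \frac{121064}{27} + \frac{32 i}{3} \approx -4483.9 + 10.667 i$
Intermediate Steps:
$m = -9 + \frac{i}{9}$ ($m = -9 + \frac{\sqrt{-2 + 1}}{9} = -9 + \frac{\sqrt{-1}}{9} = -9 + \frac{i}{9} \approx -9.0 + 0.11111 i$)
$B = 4292$ ($B = 29 \cdot 148 = 4292$)
$V{\left(o \right)} = - 12 o$ ($V{\left(o \right)} = \left(-3\right) 4 o = - 12 o$)
$V{\left(\left(m + 5\right)^{2} \right)} - B = - 12 \left(\left(-9 + \frac{i}{9}\right) + 5\right)^{2} - 4292 = - 12 \left(-4 + \frac{i}{9}\right)^{2} - 4292 = -4292 - 12 \left(-4 + \frac{i}{9}\right)^{2}$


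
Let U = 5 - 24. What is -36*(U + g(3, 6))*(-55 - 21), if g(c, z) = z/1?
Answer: -35568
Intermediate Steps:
g(c, z) = z (g(c, z) = z*1 = z)
U = -19
-36*(U + g(3, 6))*(-55 - 21) = -36*(-19 + 6)*(-55 - 21) = -(-468)*(-76) = -36*988 = -35568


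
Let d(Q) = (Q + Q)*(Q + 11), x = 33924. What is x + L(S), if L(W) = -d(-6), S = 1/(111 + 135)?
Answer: 33984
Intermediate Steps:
d(Q) = 2*Q*(11 + Q) (d(Q) = (2*Q)*(11 + Q) = 2*Q*(11 + Q))
S = 1/246 ≈ 0.0040650
L(W) = 60 (L(W) = -2*(-6)*(11 - 6) = -2*(-6)*5 = -1*(-60) = 60)
x + L(S) = 33924 + 60 = 33984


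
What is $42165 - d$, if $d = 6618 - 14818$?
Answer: $50365$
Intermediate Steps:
$d = -8200$ ($d = 6618 - 14818 = -8200$)
$42165 - d = 42165 - -8200 = 42165 + 8200 = 50365$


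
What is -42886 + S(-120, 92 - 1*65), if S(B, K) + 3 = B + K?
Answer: -42982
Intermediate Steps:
S(B, K) = -3 + B + K (S(B, K) = -3 + (B + K) = -3 + B + K)
-42886 + S(-120, 92 - 1*65) = -42886 + (-3 - 120 + (92 - 1*65)) = -42886 + (-3 - 120 + (92 - 65)) = -42886 + (-3 - 120 + 27) = -42886 - 96 = -42982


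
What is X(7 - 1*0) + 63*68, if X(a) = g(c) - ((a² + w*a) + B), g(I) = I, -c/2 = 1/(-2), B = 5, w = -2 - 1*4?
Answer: 4273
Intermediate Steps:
w = -6 (w = -2 - 4 = -6)
c = 1 (c = -2/(-2) = -2*(-½) = 1)
X(a) = -4 - a² + 6*a (X(a) = 1 - ((a² - 6*a) + 5) = 1 - (5 + a² - 6*a) = 1 + (-5 - a² + 6*a) = -4 - a² + 6*a)
X(7 - 1*0) + 63*68 = (-4 - (7 - 1*0)² + 6*(7 - 1*0)) + 63*68 = (-4 - (7 + 0)² + 6*(7 + 0)) + 4284 = (-4 - 1*7² + 6*7) + 4284 = (-4 - 1*49 + 42) + 4284 = (-4 - 49 + 42) + 4284 = -11 + 4284 = 4273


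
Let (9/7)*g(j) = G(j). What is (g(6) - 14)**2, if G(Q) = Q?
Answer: 784/9 ≈ 87.111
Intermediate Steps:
g(j) = 7*j/9
(g(6) - 14)**2 = ((7/9)*6 - 14)**2 = (14/3 - 14)**2 = (-28/3)**2 = 784/9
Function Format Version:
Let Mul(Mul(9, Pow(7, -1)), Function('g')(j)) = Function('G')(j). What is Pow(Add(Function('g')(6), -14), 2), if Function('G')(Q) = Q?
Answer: Rational(784, 9) ≈ 87.111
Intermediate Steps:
Function('g')(j) = Mul(Rational(7, 9), j)
Pow(Add(Function('g')(6), -14), 2) = Pow(Add(Mul(Rational(7, 9), 6), -14), 2) = Pow(Add(Rational(14, 3), -14), 2) = Pow(Rational(-28, 3), 2) = Rational(784, 9)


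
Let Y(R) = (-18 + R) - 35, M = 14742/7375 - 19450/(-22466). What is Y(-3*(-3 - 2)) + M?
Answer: -2910729489/82843375 ≈ -35.135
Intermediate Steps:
M = 237318761/82843375 (M = 14742*(1/7375) - 19450*(-1/22466) = 14742/7375 + 9725/11233 = 237318761/82843375 ≈ 2.8647)
Y(R) = -53 + R
Y(-3*(-3 - 2)) + M = (-53 - 3*(-3 - 2)) + 237318761/82843375 = (-53 - 3*(-5)) + 237318761/82843375 = (-53 + 15) + 237318761/82843375 = -38 + 237318761/82843375 = -2910729489/82843375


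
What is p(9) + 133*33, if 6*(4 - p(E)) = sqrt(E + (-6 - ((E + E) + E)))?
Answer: 4393 - I*sqrt(6)/3 ≈ 4393.0 - 0.8165*I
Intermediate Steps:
p(E) = 4 - sqrt(-6 - 2*E)/6 (p(E) = 4 - sqrt(E + (-6 - ((E + E) + E)))/6 = 4 - sqrt(E + (-6 - (2*E + E)))/6 = 4 - sqrt(E + (-6 - 3*E))/6 = 4 - sqrt(-6 - 2*E)/6)
p(9) + 133*33 = (4 - sqrt(-6 - 2*9)/6) + 133*33 = (4 - sqrt(-6 - 18)/6) + 4389 = (4 - I*sqrt(6)/3) + 4389 = 4393 - I*sqrt(6)/3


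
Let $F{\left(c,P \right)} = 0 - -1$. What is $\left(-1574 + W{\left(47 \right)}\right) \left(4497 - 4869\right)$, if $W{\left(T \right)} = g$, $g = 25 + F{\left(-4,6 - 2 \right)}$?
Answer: $575856$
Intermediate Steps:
$F{\left(c,P \right)} = 1$ ($F{\left(c,P \right)} = 0 + 1 = 1$)
$g = 26$ ($g = 25 + 1 = 26$)
$W{\left(T \right)} = 26$
$\left(-1574 + W{\left(47 \right)}\right) \left(4497 - 4869\right) = \left(-1574 + 26\right) \left(4497 - 4869\right) = - 1548 \left(4497 - 4869\right) = \left(-1548\right) \left(-372\right) = 575856$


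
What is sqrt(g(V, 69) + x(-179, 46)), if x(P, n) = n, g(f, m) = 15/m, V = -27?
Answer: sqrt(24449)/23 ≈ 6.7983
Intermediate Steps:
sqrt(g(V, 69) + x(-179, 46)) = sqrt(15/69 + 46) = sqrt(15*(1/69) + 46) = sqrt(5/23 + 46) = sqrt(1063/23) = sqrt(24449)/23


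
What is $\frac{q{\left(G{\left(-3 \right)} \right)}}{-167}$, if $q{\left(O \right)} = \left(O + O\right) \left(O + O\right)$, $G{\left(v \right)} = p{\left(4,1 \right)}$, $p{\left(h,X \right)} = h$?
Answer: $- \frac{64}{167} \approx -0.38323$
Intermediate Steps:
$G{\left(v \right)} = 4$
$q{\left(O \right)} = 4 O^{2}$ ($q{\left(O \right)} = 2 O 2 O = 4 O^{2}$)
$\frac{q{\left(G{\left(-3 \right)} \right)}}{-167} = \frac{4 \cdot 4^{2}}{-167} = 4 \cdot 16 \left(- \frac{1}{167}\right) = 64 \left(- \frac{1}{167}\right) = - \frac{64}{167}$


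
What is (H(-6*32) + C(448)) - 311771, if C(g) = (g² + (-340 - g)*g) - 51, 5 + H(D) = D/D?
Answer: -464146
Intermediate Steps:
H(D) = -4 (H(D) = -5 + D/D = -5 + 1 = -4)
C(g) = -51 + g² + g*(-340 - g) (C(g) = (g² + g*(-340 - g)) - 51 = -51 + g² + g*(-340 - g))
(H(-6*32) + C(448)) - 311771 = (-4 + (-51 - 340*448)) - 311771 = (-4 + (-51 - 152320)) - 311771 = (-4 - 152371) - 311771 = -152375 - 311771 = -464146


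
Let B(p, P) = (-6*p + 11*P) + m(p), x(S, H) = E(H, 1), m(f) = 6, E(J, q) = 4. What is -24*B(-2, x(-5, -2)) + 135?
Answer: -1353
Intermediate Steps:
x(S, H) = 4
B(p, P) = 6 - 6*p + 11*P (B(p, P) = (-6*p + 11*P) + 6 = 6 - 6*p + 11*P)
-24*B(-2, x(-5, -2)) + 135 = -24*(6 - 6*(-2) + 11*4) + 135 = -24*(6 + 12 + 44) + 135 = -24*62 + 135 = -1488 + 135 = -1353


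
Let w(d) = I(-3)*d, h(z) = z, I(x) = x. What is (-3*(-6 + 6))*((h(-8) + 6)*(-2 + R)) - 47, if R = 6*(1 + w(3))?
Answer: -47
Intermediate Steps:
w(d) = -3*d
R = -48 (R = 6*(1 - 3*3) = 6*(1 - 9) = 6*(-8) = -48)
(-3*(-6 + 6))*((h(-8) + 6)*(-2 + R)) - 47 = (-3*(-6 + 6))*((-8 + 6)*(-2 - 48)) - 47 = (-3*0)*(-2*(-50)) - 47 = 0*100 - 47 = 0 - 47 = -47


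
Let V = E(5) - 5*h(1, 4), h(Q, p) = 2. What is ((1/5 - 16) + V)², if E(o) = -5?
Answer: 23716/25 ≈ 948.64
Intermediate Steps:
V = -15 (V = -5 - 5*2 = -5 - 10 = -15)
((1/5 - 16) + V)² = ((1/5 - 16) - 15)² = ((⅕ - 16) - 15)² = (-79/5 - 15)² = (-154/5)² = 23716/25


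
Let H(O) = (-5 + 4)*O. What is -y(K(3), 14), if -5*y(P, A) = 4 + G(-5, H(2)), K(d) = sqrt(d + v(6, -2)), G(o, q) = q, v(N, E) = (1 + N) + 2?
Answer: 2/5 ≈ 0.40000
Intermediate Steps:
v(N, E) = 3 + N
H(O) = -O
K(d) = sqrt(9 + d) (K(d) = sqrt(d + (3 + 6)) = sqrt(d + 9) = sqrt(9 + d))
y(P, A) = -2/5 (y(P, A) = -(4 - 1*2)/5 = -(4 - 2)/5 = -1/5*2 = -2/5)
-y(K(3), 14) = -1*(-2/5) = 2/5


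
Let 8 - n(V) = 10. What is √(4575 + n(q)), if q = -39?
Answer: √4573 ≈ 67.624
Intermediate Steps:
n(V) = -2 (n(V) = 8 - 1*10 = 8 - 10 = -2)
√(4575 + n(q)) = √(4575 - 2) = √4573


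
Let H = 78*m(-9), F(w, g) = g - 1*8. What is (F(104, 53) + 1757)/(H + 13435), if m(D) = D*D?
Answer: 1802/19753 ≈ 0.091227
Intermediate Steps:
F(w, g) = -8 + g (F(w, g) = g - 8 = -8 + g)
m(D) = D**2
H = 6318 (H = 78*(-9)**2 = 78*81 = 6318)
(F(104, 53) + 1757)/(H + 13435) = ((-8 + 53) + 1757)/(6318 + 13435) = (45 + 1757)/19753 = 1802*(1/19753) = 1802/19753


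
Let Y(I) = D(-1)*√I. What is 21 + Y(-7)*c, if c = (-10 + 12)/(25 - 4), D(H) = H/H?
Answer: 21 + 2*I*√7/21 ≈ 21.0 + 0.25198*I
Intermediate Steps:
D(H) = 1
c = 2/21 ≈ 0.095238
Y(I) = √I (Y(I) = 1*√I = √I)
21 + Y(-7)*c = 21 + √(-7)*(2/21) = 21 + (I*√7)*(2/21) = 21 + 2*I*√7/21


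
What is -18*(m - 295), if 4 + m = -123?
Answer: 7596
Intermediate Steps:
m = -127 (m = -4 - 123 = -127)
-18*(m - 295) = -18*(-127 - 295) = -18*(-422) = 7596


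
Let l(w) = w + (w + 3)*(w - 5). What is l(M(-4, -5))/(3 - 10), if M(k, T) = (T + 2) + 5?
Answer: 13/7 ≈ 1.8571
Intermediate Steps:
M(k, T) = 7 + T (M(k, T) = (2 + T) + 5 = 7 + T)
l(w) = w + (-5 + w)*(3 + w) (l(w) = w + (3 + w)*(-5 + w) = w + (-5 + w)*(3 + w))
l(M(-4, -5))/(3 - 10) = (-15 + (7 - 5)² - (7 - 5))/(3 - 10) = (-15 + 2² - 1*2)/(-7) = -(-15 + 4 - 2)/7 = -⅐*(-13) = 13/7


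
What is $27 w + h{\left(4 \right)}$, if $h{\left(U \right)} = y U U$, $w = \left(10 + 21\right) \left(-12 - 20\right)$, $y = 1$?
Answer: $-26768$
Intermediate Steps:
$w = -992$ ($w = 31 \left(-32\right) = -992$)
$h{\left(U \right)} = U^{2}$ ($h{\left(U \right)} = 1 U U = U U = U^{2}$)
$27 w + h{\left(4 \right)} = 27 \left(-992\right) + 4^{2} = -26784 + 16 = -26768$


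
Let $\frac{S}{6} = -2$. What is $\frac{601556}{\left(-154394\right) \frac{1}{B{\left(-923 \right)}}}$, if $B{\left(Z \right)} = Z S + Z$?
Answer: $- \frac{3053799034}{77197} \approx -39559.0$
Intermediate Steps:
$S = -12$ ($S = 6 \left(-2\right) = -12$)
$B{\left(Z \right)} = - 11 Z$ ($B{\left(Z \right)} = Z \left(-12\right) + Z = - 12 Z + Z = - 11 Z$)
$\frac{601556}{\left(-154394\right) \frac{1}{B{\left(-923 \right)}}} = \frac{601556}{\left(-154394\right) \frac{1}{\left(-11\right) \left(-923\right)}} = \frac{601556}{\left(-154394\right) \frac{1}{10153}} = \frac{601556}{- \frac{154394}{10153}} = 601556 \left(- \frac{10153}{154394}\right) = - \frac{3053799034}{77197}$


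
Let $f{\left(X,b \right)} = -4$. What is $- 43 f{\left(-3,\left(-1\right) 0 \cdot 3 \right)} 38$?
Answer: $6536$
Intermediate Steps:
$- 43 f{\left(-3,\left(-1\right) 0 \cdot 3 \right)} 38 = \left(-43\right) \left(-4\right) 38 = 172 \cdot 38 = 6536$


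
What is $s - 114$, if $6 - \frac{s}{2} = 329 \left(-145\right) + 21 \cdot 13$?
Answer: $94762$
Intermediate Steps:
$s = 94876$ ($s = 12 - 2 \left(329 \left(-145\right) + 21 \cdot 13\right) = 12 - 2 \left(-47705 + 273\right) = 12 - -94864 = 12 + 94864 = 94876$)
$s - 114 = 94876 - 114 = 94762$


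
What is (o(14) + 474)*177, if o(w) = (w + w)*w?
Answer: 153282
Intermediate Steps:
o(w) = 2*w² (o(w) = (2*w)*w = 2*w²)
(o(14) + 474)*177 = (2*14² + 474)*177 = (2*196 + 474)*177 = (392 + 474)*177 = 866*177 = 153282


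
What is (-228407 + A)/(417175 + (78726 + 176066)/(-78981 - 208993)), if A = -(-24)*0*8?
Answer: -32887638709/60067649329 ≈ -0.54751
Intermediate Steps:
A = 0 (A = -24*0*8 = 0*8 = 0)
(-228407 + A)/(417175 + (78726 + 176066)/(-78981 - 208993)) = (-228407 + 0)/(417175 + (78726 + 176066)/(-78981 - 208993)) = -228407/(417175 + 254792/(-287974)) = -228407/(417175 + 254792*(-1/287974)) = -228407/(417175 - 127396/143987) = -228407/60067649329/143987 = -228407*143987/60067649329 = -32887638709/60067649329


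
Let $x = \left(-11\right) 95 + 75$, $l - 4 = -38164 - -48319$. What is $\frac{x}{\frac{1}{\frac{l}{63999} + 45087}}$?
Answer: $- \frac{2798967079840}{63999} \approx -4.3735 \cdot 10^{7}$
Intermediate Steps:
$l = 10159$ ($l = 4 - -10155 = 4 + \left(-38164 + 48319\right) = 4 + 10155 = 10159$)
$x = -970$ ($x = -1045 + 75 = -970$)
$\frac{x}{\frac{1}{\frac{l}{63999} + 45087}} = - \frac{970}{\frac{1}{\frac{10159}{63999} + 45087}} = - \frac{970}{\frac{1}{\frac{2885533072}{63999}}} = - \frac{970}{\frac{63999}{2885533072}} = \left(-970\right) \frac{2885533072}{63999} = - \frac{2798967079840}{63999}$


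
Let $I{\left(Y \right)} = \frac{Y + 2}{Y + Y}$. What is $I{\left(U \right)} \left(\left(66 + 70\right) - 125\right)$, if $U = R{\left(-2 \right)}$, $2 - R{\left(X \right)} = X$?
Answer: $\frac{33}{4} \approx 8.25$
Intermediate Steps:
$R{\left(X \right)} = 2 - X$
$U = 4$ ($U = 2 - -2 = 2 + 2 = 4$)
$I{\left(Y \right)} = \frac{2 + Y}{2 Y}$
$I{\left(U \right)} \left(\left(66 + 70\right) - 125\right) = \frac{2 + 4}{2 \cdot 4} \left(\left(66 + 70\right) - 125\right) = \frac{1}{2} \cdot \frac{1}{4} \cdot 6 \left(136 - 125\right) = \frac{3}{4} \cdot 11 = \frac{33}{4}$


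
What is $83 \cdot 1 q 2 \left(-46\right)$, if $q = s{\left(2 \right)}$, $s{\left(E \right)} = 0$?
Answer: $0$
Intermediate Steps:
$q = 0$
$83 \cdot 1 q 2 \left(-46\right) = 83 \cdot 1 \cdot 0 \cdot 2 \left(-46\right) = 83 \cdot 0 \cdot 2 \left(-46\right) = 83 \cdot 0 \left(-46\right) = 0 \left(-46\right) = 0$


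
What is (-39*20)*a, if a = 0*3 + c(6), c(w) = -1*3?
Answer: 2340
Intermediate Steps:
c(w) = -3
a = -3 (a = 0*3 - 3 = 0 - 3 = -3)
(-39*20)*a = -39*20*(-3) = -780*(-3) = 2340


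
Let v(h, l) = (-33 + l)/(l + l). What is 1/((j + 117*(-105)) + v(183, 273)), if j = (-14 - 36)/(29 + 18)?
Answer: -4277/52545615 ≈ -8.1396e-5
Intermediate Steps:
v(h, l) = (-33 + l)/(2*l) (v(h, l) = (-33 + l)/((2*l)) = (-33 + l)*(1/(2*l)) = (-33 + l)/(2*l))
j = -50/47 ≈ -1.0638
1/((j + 117*(-105)) + v(183, 273)) = 1/((-50/47 + 117*(-105)) + (½)*(-33 + 273)/273) = 1/((-50/47 - 12285) + (½)*(1/273)*240) = 1/(-577445/47 + 40/91) = 1/(-52545615/4277) = -4277/52545615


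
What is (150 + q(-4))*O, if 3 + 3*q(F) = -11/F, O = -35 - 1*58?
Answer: -55769/4 ≈ -13942.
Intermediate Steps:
O = -93 (O = -35 - 58 = -93)
q(F) = -1 - 11/(3*F) (q(F) = -1 + (-11/F)/3 = -1 - 11/(3*F))
(150 + q(-4))*O = (150 + (-11/3 - 1*(-4))/(-4))*(-93) = (150 - (-11/3 + 4)/4)*(-93) = (150 - ¼*⅓)*(-93) = (150 - 1/12)*(-93) = (1799/12)*(-93) = -55769/4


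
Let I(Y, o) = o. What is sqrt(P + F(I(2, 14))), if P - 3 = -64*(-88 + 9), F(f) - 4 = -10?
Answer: sqrt(5053) ≈ 71.084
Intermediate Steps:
F(f) = -6 (F(f) = 4 - 10 = -6)
P = 5059 (P = 3 - 64*(-88 + 9) = 3 - 64*(-79) = 3 + 5056 = 5059)
sqrt(P + F(I(2, 14))) = sqrt(5059 - 6) = sqrt(5053)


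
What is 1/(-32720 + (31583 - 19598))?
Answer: -1/20735 ≈ -4.8228e-5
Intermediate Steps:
1/(-32720 + (31583 - 19598)) = 1/(-32720 + 11985) = 1/(-20735) = -1/20735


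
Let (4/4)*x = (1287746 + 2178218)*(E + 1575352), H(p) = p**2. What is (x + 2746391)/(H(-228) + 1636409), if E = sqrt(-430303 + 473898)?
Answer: 780016580817/241199 + 3465964*sqrt(43595)/1688393 ≈ 3.2343e+6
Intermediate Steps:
E = sqrt(43595) ≈ 208.79
x = 5460113319328 + 3465964*sqrt(43595) (x = (1287746 + 2178218)*(sqrt(43595) + 1575352) = 3465964*(1575352 + sqrt(43595)) = 5460113319328 + 3465964*sqrt(43595) ≈ 5.4608e+12)
(x + 2746391)/(H(-228) + 1636409) = ((5460113319328 + 3465964*sqrt(43595)) + 2746391)/((-228)**2 + 1636409) = (5460116065719 + 3465964*sqrt(43595))/(51984 + 1636409) = (5460116065719 + 3465964*sqrt(43595))/1688393 = (5460116065719 + 3465964*sqrt(43595))*(1/1688393) = 780016580817/241199 + 3465964*sqrt(43595)/1688393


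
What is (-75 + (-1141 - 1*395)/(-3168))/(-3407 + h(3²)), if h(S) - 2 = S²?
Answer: 2459/109692 ≈ 0.022417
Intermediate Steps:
h(S) = 2 + S²
(-75 + (-1141 - 1*395)/(-3168))/(-3407 + h(3²)) = (-75 + (-1141 - 1*395)/(-3168))/(-3407 + (2 + (3²)²)) = (-75 + (-1141 - 395)*(-1/3168))/(-3407 + (2 + 9²)) = (-75 - 1536*(-1/3168))/(-3407 + (2 + 81)) = (-75 + 16/33)/(-3407 + 83) = -2459/33/(-3324) = -2459/33*(-1/3324) = 2459/109692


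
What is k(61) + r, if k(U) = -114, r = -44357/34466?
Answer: -3973481/34466 ≈ -115.29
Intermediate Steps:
r = -44357/34466 (r = -44357*1/34466 = -44357/34466 ≈ -1.2870)
k(61) + r = -114 - 44357/34466 = -3973481/34466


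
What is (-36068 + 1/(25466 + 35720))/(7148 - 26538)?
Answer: 2206856647/1186396540 ≈ 1.8601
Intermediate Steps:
(-36068 + 1/(25466 + 35720))/(7148 - 26538) = (-36068 + 1/61186)/(-19390) = (-36068 + 1/61186)*(-1/19390) = -2206856647/61186*(-1/19390) = 2206856647/1186396540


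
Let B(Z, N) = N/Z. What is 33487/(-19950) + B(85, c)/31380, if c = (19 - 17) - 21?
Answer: -595468361/354750900 ≈ -1.6786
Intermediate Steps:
c = -19 (c = 2 - 21 = -19)
33487/(-19950) + B(85, c)/31380 = 33487/(-19950) - 19/85/31380 = 33487*(-1/19950) - 19*1/85*(1/31380) = -33487/19950 - 19/85*1/31380 = -33487/19950 - 19/2667300 = -595468361/354750900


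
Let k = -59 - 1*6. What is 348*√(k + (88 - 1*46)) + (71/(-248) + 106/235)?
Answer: 9603/58280 + 348*I*√23 ≈ 0.16477 + 1668.9*I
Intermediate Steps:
k = -65 (k = -59 - 6 = -65)
348*√(k + (88 - 1*46)) + (71/(-248) + 106/235) = 348*√(-65 + (88 - 1*46)) + (71/(-248) + 106/235) = 348*√(-65 + (88 - 46)) + (71*(-1/248) + 106*(1/235)) = 348*√(-65 + 42) + (-71/248 + 106/235) = 348*√(-23) + 9603/58280 = 348*(I*√23) + 9603/58280 = 348*I*√23 + 9603/58280 = 9603/58280 + 348*I*√23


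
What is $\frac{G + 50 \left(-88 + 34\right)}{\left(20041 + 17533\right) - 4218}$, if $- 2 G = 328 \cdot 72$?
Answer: $- \frac{117}{269} \approx -0.43494$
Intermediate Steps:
$G = -11808$ ($G = - \frac{328 \cdot 72}{2} = \left(- \frac{1}{2}\right) 23616 = -11808$)
$\frac{G + 50 \left(-88 + 34\right)}{\left(20041 + 17533\right) - 4218} = \frac{-11808 + 50 \left(-88 + 34\right)}{\left(20041 + 17533\right) - 4218} = \frac{-11808 + 50 \left(-54\right)}{37574 - 4218} = \frac{-11808 - 2700}{33356} = \left(-14508\right) \frac{1}{33356} = - \frac{117}{269}$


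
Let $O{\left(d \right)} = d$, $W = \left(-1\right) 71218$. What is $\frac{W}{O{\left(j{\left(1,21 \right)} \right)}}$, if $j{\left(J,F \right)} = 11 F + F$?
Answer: $- \frac{5087}{18} \approx -282.61$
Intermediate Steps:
$j{\left(J,F \right)} = 12 F$
$W = -71218$
$\frac{W}{O{\left(j{\left(1,21 \right)} \right)}} = - \frac{71218}{12 \cdot 21} = - \frac{71218}{252} = \left(-71218\right) \frac{1}{252} = - \frac{5087}{18}$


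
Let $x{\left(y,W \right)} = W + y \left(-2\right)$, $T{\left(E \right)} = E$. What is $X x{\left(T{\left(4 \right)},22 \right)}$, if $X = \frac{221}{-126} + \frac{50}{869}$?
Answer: $- \frac{185749}{7821} \approx -23.75$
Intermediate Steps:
$x{\left(y,W \right)} = W - 2 y$
$X = - \frac{185749}{109494}$ ($X = 221 \left(- \frac{1}{126}\right) + 50 \cdot \frac{1}{869} = - \frac{221}{126} + \frac{50}{869} = - \frac{185749}{109494} \approx -1.6964$)
$X x{\left(T{\left(4 \right)},22 \right)} = - \frac{185749 \left(22 - 8\right)}{109494} = \left(- \frac{185749}{109494}\right) 14 = - \frac{185749}{7821}$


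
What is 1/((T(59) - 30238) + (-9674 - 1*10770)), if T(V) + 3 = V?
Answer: -1/50626 ≈ -1.9753e-5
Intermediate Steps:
T(V) = -3 + V
1/((T(59) - 30238) + (-9674 - 1*10770)) = 1/(((-3 + 59) - 30238) + (-9674 - 1*10770)) = 1/((56 - 30238) + (-9674 - 10770)) = 1/(-30182 - 20444) = 1/(-50626) = -1/50626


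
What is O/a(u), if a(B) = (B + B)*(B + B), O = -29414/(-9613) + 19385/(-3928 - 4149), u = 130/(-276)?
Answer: 243900664353/328046749225 ≈ 0.74349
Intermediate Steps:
u = -65/138 (u = 130*(-1/276) = -65/138 ≈ -0.47101)
O = 51228873/77644201 (O = -29414*(-1/9613) + 19385/(-8077) = 29414/9613 + 19385*(-1/8077) = 29414/9613 - 19385/8077 = 51228873/77644201 ≈ 0.65979)
a(B) = 4*B² (a(B) = (2*B)*(2*B) = 4*B²)
O/a(u) = 51228873/(77644201*((4*(-65/138)²))) = 51228873/(77644201*((4*(4225/19044)))) = 51228873/(77644201*(4225/4761)) = (51228873/77644201)*(4761/4225) = 243900664353/328046749225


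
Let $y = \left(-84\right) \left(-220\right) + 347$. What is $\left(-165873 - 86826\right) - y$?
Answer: $-271526$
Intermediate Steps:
$y = 18827$ ($y = 18480 + 347 = 18827$)
$\left(-165873 - 86826\right) - y = \left(-165873 - 86826\right) - 18827 = -252699 - 18827 = -271526$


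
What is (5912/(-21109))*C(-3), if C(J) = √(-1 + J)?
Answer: -11824*I/21109 ≈ -0.56014*I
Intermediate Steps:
(5912/(-21109))*C(-3) = (5912/(-21109))*√(-1 - 3) = (5912*(-1/21109))*√(-4) = -11824*I/21109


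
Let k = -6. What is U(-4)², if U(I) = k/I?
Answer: 9/4 ≈ 2.2500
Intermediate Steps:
U(I) = -6/I
U(-4)² = (-6/(-4))² = (-6*(-¼))² = (3/2)² = 9/4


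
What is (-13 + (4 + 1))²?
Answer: 64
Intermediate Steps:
(-13 + (4 + 1))² = (-13 + 5)² = (-8)² = 64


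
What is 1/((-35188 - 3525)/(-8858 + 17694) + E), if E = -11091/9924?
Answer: -1826843/10045581 ≈ -0.18186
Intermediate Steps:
E = -3697/3308 (E = -11091*1/9924 = -3697/3308 ≈ -1.1176)
1/((-35188 - 3525)/(-8858 + 17694) + E) = 1/((-35188 - 3525)/(-8858 + 17694) - 3697/3308) = 1/(-38713/8836 - 3697/3308) = 1/(-10045581/1826843) = -1826843/10045581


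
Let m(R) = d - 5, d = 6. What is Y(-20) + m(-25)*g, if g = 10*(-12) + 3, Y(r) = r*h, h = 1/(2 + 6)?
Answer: -239/2 ≈ -119.50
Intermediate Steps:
m(R) = 1 (m(R) = 6 - 5 = 1)
h = 1/8 ≈ 0.12500
Y(r) = r/8 (Y(r) = r*(1/8) = r/8)
g = -117 (g = -120 + 3 = -117)
Y(-20) + m(-25)*g = (1/8)*(-20) + 1*(-117) = -5/2 - 117 = -239/2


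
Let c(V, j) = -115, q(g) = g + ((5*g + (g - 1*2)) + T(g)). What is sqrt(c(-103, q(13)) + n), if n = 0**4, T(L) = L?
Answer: I*sqrt(115) ≈ 10.724*I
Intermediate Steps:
q(g) = -2 + 8*g (q(g) = g + ((5*g + (g - 1*2)) + g) = g + ((5*g + (g - 2)) + g) = g + ((5*g + (-2 + g)) + g) = g + ((-2 + 6*g) + g) = g + (-2 + 7*g) = -2 + 8*g)
n = 0
sqrt(c(-103, q(13)) + n) = sqrt(-115 + 0) = sqrt(-115) = I*sqrt(115)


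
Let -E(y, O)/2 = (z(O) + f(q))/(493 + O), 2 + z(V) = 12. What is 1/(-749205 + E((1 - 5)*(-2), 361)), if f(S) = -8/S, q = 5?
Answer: -305/228507531 ≈ -1.3347e-6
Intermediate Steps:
z(V) = 10 (z(V) = -2 + 12 = 10)
E(y, O) = -84/(5*(493 + O)) (E(y, O) = -2*(10 - 8/5)/(493 + O) = -84/(5*(493 + O)))
1/(-749205 + E((1 - 5)*(-2), 361)) = 1/(-749205 - 84/(2465 + 5*361)) = 1/(-749205 - 84/(2465 + 1805)) = 1/(-749205 - 84/4270) = 1/(-749205 - 84*1/4270) = 1/(-749205 - 6/305) = 1/(-228507531/305) = -305/228507531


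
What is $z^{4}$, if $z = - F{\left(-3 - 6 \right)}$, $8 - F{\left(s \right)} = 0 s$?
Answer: $4096$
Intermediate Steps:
$F{\left(s \right)} = 8$ ($F{\left(s \right)} = 8 - 0 s = 8 - 0 = 8 + 0 = 8$)
$z = -8$ ($z = \left(-1\right) 8 = -8$)
$z^{4} = \left(-8\right)^{4} = 4096$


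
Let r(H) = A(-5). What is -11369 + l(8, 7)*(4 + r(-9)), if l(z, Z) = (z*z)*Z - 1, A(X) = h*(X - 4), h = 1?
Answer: -13604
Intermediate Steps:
A(X) = -4 + X (A(X) = 1*(X - 4) = 1*(-4 + X) = -4 + X)
r(H) = -9 (r(H) = -4 - 5 = -9)
l(z, Z) = -1 + Z*z² (l(z, Z) = z²*Z - 1 = Z*z² - 1 = -1 + Z*z²)
-11369 + l(8, 7)*(4 + r(-9)) = -11369 + (-1 + 7*8²)*(4 - 9) = -11369 + (-1 + 7*64)*(-5) = -11369 + (-1 + 448)*(-5) = -11369 + 447*(-5) = -11369 - 2235 = -13604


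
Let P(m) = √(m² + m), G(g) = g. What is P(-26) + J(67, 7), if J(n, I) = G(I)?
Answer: 7 + 5*√26 ≈ 32.495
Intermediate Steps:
J(n, I) = I
P(m) = √(m + m²)
P(-26) + J(67, 7) = √(-26*(1 - 26)) + 7 = √(-26*(-25)) + 7 = √650 + 7 = 5*√26 + 7 = 7 + 5*√26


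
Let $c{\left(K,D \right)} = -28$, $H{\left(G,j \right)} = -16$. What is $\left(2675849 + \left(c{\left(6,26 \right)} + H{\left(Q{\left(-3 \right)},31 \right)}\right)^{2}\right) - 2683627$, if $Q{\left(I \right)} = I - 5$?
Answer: $-5842$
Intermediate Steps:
$Q{\left(I \right)} = -5 + I$
$\left(2675849 + \left(c{\left(6,26 \right)} + H{\left(Q{\left(-3 \right)},31 \right)}\right)^{2}\right) - 2683627 = \left(2675849 + \left(-28 - 16\right)^{2}\right) - 2683627 = \left(2675849 + \left(-44\right)^{2}\right) - 2683627 = \left(2675849 + 1936\right) - 2683627 = 2677785 - 2683627 = -5842$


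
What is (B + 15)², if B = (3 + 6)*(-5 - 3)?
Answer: 3249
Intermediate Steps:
B = -72 (B = 9*(-8) = -72)
(B + 15)² = (-72 + 15)² = (-57)² = 3249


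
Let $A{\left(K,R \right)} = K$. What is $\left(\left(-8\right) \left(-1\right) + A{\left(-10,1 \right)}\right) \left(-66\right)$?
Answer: $132$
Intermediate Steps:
$\left(\left(-8\right) \left(-1\right) + A{\left(-10,1 \right)}\right) \left(-66\right) = \left(\left(-8\right) \left(-1\right) - 10\right) \left(-66\right) = \left(8 - 10\right) \left(-66\right) = \left(-2\right) \left(-66\right) = 132$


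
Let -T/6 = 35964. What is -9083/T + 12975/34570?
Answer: 311379671/745965288 ≈ 0.41742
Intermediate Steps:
T = -215784 (T = -6*35964 = -215784)
-9083/T + 12975/34570 = -9083/(-215784) + 12975/34570 = -9083*(-1/215784) + 12975*(1/34570) = 9083/215784 + 2595/6914 = 311379671/745965288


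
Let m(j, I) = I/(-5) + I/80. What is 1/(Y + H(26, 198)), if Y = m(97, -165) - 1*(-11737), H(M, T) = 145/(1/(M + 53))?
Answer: 16/371567 ≈ 4.3061e-5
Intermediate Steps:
m(j, I) = -3*I/16 (m(j, I) = I*(-⅕) + I*(1/80) = -I/5 + I/80 = -3*I/16)
H(M, T) = 7685 + 145*M (H(M, T) = 145/(1/(53 + M)) = 145*(53 + M) = 7685 + 145*M)
Y = 188287/16 (Y = -3/16*(-165) - 1*(-11737) = 495/16 + 11737 = 188287/16 ≈ 11768.)
1/(Y + H(26, 198)) = 1/(188287/16 + (7685 + 145*26)) = 1/(188287/16 + (7685 + 3770)) = 1/(188287/16 + 11455) = 1/(371567/16) = 16/371567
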